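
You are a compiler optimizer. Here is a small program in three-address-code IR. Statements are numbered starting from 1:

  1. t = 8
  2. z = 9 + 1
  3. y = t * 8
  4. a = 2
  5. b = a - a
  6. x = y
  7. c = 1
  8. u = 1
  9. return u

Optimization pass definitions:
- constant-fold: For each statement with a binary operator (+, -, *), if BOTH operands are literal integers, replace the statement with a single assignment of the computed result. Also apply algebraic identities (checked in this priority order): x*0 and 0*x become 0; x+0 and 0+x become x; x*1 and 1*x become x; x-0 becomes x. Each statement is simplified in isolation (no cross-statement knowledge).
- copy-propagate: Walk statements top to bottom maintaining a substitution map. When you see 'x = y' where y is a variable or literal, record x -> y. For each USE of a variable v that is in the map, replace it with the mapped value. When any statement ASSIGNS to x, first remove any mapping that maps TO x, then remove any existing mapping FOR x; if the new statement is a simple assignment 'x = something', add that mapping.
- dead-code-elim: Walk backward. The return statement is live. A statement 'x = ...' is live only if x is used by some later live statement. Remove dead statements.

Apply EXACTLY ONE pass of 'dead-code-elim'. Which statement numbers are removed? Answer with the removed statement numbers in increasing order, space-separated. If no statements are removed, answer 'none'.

Answer: 1 2 3 4 5 6 7

Derivation:
Backward liveness scan:
Stmt 1 't = 8': DEAD (t not in live set [])
Stmt 2 'z = 9 + 1': DEAD (z not in live set [])
Stmt 3 'y = t * 8': DEAD (y not in live set [])
Stmt 4 'a = 2': DEAD (a not in live set [])
Stmt 5 'b = a - a': DEAD (b not in live set [])
Stmt 6 'x = y': DEAD (x not in live set [])
Stmt 7 'c = 1': DEAD (c not in live set [])
Stmt 8 'u = 1': KEEP (u is live); live-in = []
Stmt 9 'return u': KEEP (return); live-in = ['u']
Removed statement numbers: [1, 2, 3, 4, 5, 6, 7]
Surviving IR:
  u = 1
  return u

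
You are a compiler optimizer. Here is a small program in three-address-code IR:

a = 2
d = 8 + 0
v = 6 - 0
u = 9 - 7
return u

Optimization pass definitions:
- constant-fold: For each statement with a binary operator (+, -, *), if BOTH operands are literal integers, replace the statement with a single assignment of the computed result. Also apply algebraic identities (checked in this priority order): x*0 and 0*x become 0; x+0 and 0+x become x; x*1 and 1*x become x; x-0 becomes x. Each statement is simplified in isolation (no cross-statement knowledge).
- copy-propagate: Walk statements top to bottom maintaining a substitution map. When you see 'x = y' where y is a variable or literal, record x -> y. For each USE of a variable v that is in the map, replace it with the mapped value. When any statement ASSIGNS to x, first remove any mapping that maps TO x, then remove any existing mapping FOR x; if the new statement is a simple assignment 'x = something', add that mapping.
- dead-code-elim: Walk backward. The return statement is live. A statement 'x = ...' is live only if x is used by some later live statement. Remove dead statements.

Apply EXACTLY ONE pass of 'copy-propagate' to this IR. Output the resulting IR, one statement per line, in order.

Answer: a = 2
d = 8 + 0
v = 6 - 0
u = 9 - 7
return u

Derivation:
Applying copy-propagate statement-by-statement:
  [1] a = 2  (unchanged)
  [2] d = 8 + 0  (unchanged)
  [3] v = 6 - 0  (unchanged)
  [4] u = 9 - 7  (unchanged)
  [5] return u  (unchanged)
Result (5 stmts):
  a = 2
  d = 8 + 0
  v = 6 - 0
  u = 9 - 7
  return u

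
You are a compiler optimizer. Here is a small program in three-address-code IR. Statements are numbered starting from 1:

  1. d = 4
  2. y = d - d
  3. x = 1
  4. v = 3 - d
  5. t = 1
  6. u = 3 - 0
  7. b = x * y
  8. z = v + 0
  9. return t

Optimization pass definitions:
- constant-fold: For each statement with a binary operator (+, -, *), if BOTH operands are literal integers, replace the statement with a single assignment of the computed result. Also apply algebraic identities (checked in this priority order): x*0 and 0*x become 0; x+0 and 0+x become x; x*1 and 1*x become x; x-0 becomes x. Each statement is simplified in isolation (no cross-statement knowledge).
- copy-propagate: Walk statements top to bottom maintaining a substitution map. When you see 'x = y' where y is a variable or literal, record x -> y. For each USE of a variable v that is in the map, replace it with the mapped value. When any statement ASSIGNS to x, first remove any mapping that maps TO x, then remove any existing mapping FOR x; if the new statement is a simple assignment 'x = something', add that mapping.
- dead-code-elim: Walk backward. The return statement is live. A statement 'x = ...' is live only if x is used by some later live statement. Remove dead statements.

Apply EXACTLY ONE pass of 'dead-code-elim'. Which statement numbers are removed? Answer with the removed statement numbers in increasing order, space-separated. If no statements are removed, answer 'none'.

Answer: 1 2 3 4 6 7 8

Derivation:
Backward liveness scan:
Stmt 1 'd = 4': DEAD (d not in live set [])
Stmt 2 'y = d - d': DEAD (y not in live set [])
Stmt 3 'x = 1': DEAD (x not in live set [])
Stmt 4 'v = 3 - d': DEAD (v not in live set [])
Stmt 5 't = 1': KEEP (t is live); live-in = []
Stmt 6 'u = 3 - 0': DEAD (u not in live set ['t'])
Stmt 7 'b = x * y': DEAD (b not in live set ['t'])
Stmt 8 'z = v + 0': DEAD (z not in live set ['t'])
Stmt 9 'return t': KEEP (return); live-in = ['t']
Removed statement numbers: [1, 2, 3, 4, 6, 7, 8]
Surviving IR:
  t = 1
  return t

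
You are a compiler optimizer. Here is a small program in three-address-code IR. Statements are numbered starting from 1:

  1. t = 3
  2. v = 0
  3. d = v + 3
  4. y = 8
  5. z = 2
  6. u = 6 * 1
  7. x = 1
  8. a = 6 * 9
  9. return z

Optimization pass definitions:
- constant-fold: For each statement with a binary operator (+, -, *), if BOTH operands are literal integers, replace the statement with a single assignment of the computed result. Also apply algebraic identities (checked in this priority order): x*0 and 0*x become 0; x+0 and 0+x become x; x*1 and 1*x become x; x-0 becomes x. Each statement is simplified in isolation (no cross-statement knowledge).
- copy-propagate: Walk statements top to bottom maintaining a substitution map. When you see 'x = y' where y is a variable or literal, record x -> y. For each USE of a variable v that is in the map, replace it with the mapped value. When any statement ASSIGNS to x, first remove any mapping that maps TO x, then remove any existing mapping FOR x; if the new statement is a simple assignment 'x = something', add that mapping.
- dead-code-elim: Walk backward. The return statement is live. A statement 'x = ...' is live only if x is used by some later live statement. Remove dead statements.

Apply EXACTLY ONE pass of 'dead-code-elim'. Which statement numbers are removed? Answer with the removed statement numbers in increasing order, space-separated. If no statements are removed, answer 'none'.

Backward liveness scan:
Stmt 1 't = 3': DEAD (t not in live set [])
Stmt 2 'v = 0': DEAD (v not in live set [])
Stmt 3 'd = v + 3': DEAD (d not in live set [])
Stmt 4 'y = 8': DEAD (y not in live set [])
Stmt 5 'z = 2': KEEP (z is live); live-in = []
Stmt 6 'u = 6 * 1': DEAD (u not in live set ['z'])
Stmt 7 'x = 1': DEAD (x not in live set ['z'])
Stmt 8 'a = 6 * 9': DEAD (a not in live set ['z'])
Stmt 9 'return z': KEEP (return); live-in = ['z']
Removed statement numbers: [1, 2, 3, 4, 6, 7, 8]
Surviving IR:
  z = 2
  return z

Answer: 1 2 3 4 6 7 8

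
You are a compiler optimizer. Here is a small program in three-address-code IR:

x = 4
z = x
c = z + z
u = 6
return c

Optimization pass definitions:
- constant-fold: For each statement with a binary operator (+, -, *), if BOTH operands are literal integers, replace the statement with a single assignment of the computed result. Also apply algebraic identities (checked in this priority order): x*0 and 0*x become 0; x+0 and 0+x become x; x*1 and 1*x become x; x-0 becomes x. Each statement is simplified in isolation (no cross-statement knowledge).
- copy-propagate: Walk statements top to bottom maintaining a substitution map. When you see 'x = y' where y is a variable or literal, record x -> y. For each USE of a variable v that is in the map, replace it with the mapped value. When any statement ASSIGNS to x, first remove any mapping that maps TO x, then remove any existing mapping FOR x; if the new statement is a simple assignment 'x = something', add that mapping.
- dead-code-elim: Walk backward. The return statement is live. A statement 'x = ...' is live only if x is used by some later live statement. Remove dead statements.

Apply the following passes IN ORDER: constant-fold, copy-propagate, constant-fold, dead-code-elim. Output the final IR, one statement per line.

Initial IR:
  x = 4
  z = x
  c = z + z
  u = 6
  return c
After constant-fold (5 stmts):
  x = 4
  z = x
  c = z + z
  u = 6
  return c
After copy-propagate (5 stmts):
  x = 4
  z = 4
  c = 4 + 4
  u = 6
  return c
After constant-fold (5 stmts):
  x = 4
  z = 4
  c = 8
  u = 6
  return c
After dead-code-elim (2 stmts):
  c = 8
  return c

Answer: c = 8
return c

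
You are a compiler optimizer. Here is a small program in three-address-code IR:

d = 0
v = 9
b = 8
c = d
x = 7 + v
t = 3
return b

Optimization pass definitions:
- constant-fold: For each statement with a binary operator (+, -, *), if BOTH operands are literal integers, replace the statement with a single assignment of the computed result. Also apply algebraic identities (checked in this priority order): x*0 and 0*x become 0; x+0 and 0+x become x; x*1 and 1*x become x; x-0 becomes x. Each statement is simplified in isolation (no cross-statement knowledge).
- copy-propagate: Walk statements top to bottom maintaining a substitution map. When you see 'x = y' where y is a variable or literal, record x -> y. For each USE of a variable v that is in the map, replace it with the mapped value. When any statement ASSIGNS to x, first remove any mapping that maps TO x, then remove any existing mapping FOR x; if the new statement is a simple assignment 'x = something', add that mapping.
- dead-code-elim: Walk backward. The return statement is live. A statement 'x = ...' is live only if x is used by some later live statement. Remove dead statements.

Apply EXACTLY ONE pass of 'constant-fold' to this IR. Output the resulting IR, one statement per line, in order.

Answer: d = 0
v = 9
b = 8
c = d
x = 7 + v
t = 3
return b

Derivation:
Applying constant-fold statement-by-statement:
  [1] d = 0  (unchanged)
  [2] v = 9  (unchanged)
  [3] b = 8  (unchanged)
  [4] c = d  (unchanged)
  [5] x = 7 + v  (unchanged)
  [6] t = 3  (unchanged)
  [7] return b  (unchanged)
Result (7 stmts):
  d = 0
  v = 9
  b = 8
  c = d
  x = 7 + v
  t = 3
  return b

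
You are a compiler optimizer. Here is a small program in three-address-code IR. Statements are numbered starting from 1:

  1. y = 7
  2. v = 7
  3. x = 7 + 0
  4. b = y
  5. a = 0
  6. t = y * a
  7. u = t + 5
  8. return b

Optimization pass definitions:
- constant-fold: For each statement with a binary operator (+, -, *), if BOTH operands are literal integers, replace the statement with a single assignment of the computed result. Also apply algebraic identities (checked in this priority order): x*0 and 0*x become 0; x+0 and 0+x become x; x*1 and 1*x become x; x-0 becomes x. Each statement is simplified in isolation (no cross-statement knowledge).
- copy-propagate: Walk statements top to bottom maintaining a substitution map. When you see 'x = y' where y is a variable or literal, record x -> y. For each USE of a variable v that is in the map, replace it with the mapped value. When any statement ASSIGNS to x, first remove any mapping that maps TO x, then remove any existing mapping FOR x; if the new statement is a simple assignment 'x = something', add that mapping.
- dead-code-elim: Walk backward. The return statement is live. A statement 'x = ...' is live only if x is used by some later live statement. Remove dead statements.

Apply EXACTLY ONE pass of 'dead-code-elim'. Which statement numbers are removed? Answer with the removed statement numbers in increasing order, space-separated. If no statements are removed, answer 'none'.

Backward liveness scan:
Stmt 1 'y = 7': KEEP (y is live); live-in = []
Stmt 2 'v = 7': DEAD (v not in live set ['y'])
Stmt 3 'x = 7 + 0': DEAD (x not in live set ['y'])
Stmt 4 'b = y': KEEP (b is live); live-in = ['y']
Stmt 5 'a = 0': DEAD (a not in live set ['b'])
Stmt 6 't = y * a': DEAD (t not in live set ['b'])
Stmt 7 'u = t + 5': DEAD (u not in live set ['b'])
Stmt 8 'return b': KEEP (return); live-in = ['b']
Removed statement numbers: [2, 3, 5, 6, 7]
Surviving IR:
  y = 7
  b = y
  return b

Answer: 2 3 5 6 7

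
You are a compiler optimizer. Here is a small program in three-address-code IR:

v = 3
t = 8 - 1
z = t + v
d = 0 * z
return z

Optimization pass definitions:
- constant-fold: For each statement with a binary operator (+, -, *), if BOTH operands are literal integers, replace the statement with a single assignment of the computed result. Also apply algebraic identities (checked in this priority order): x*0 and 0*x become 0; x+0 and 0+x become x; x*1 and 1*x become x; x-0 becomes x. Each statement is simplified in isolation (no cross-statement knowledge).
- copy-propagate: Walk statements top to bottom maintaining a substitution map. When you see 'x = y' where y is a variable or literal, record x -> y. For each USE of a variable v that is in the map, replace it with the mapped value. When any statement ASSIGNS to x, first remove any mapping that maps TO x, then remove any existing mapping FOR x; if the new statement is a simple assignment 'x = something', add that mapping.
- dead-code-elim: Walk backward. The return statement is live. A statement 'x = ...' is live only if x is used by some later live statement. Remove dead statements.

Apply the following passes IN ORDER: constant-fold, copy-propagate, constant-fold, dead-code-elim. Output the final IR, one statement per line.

Initial IR:
  v = 3
  t = 8 - 1
  z = t + v
  d = 0 * z
  return z
After constant-fold (5 stmts):
  v = 3
  t = 7
  z = t + v
  d = 0
  return z
After copy-propagate (5 stmts):
  v = 3
  t = 7
  z = 7 + 3
  d = 0
  return z
After constant-fold (5 stmts):
  v = 3
  t = 7
  z = 10
  d = 0
  return z
After dead-code-elim (2 stmts):
  z = 10
  return z

Answer: z = 10
return z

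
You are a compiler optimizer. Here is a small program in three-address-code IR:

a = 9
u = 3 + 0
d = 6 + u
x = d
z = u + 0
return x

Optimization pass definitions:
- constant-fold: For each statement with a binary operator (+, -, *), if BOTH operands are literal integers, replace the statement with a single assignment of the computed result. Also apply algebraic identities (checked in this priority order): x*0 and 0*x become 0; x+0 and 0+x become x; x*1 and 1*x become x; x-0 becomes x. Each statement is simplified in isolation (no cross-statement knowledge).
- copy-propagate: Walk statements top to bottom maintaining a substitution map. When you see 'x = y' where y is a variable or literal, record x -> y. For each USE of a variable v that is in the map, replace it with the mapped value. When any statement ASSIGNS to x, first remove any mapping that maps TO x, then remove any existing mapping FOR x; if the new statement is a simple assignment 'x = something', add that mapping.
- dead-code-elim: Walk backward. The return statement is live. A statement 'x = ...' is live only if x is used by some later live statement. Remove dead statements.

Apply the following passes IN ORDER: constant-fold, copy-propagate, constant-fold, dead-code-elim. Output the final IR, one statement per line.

Initial IR:
  a = 9
  u = 3 + 0
  d = 6 + u
  x = d
  z = u + 0
  return x
After constant-fold (6 stmts):
  a = 9
  u = 3
  d = 6 + u
  x = d
  z = u
  return x
After copy-propagate (6 stmts):
  a = 9
  u = 3
  d = 6 + 3
  x = d
  z = 3
  return d
After constant-fold (6 stmts):
  a = 9
  u = 3
  d = 9
  x = d
  z = 3
  return d
After dead-code-elim (2 stmts):
  d = 9
  return d

Answer: d = 9
return d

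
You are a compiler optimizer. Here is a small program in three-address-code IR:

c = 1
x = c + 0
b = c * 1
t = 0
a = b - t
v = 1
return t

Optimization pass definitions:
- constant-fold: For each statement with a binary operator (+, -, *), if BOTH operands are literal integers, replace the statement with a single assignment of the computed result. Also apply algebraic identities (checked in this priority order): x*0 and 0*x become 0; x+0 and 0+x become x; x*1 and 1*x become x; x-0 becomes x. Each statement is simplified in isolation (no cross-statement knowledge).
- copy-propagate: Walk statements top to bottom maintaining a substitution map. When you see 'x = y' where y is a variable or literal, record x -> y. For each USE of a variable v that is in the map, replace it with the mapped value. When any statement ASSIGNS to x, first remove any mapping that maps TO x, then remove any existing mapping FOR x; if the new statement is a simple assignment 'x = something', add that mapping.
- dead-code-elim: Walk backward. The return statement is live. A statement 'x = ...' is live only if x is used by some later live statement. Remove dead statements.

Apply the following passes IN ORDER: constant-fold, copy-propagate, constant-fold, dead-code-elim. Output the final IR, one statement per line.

Initial IR:
  c = 1
  x = c + 0
  b = c * 1
  t = 0
  a = b - t
  v = 1
  return t
After constant-fold (7 stmts):
  c = 1
  x = c
  b = c
  t = 0
  a = b - t
  v = 1
  return t
After copy-propagate (7 stmts):
  c = 1
  x = 1
  b = 1
  t = 0
  a = 1 - 0
  v = 1
  return 0
After constant-fold (7 stmts):
  c = 1
  x = 1
  b = 1
  t = 0
  a = 1
  v = 1
  return 0
After dead-code-elim (1 stmts):
  return 0

Answer: return 0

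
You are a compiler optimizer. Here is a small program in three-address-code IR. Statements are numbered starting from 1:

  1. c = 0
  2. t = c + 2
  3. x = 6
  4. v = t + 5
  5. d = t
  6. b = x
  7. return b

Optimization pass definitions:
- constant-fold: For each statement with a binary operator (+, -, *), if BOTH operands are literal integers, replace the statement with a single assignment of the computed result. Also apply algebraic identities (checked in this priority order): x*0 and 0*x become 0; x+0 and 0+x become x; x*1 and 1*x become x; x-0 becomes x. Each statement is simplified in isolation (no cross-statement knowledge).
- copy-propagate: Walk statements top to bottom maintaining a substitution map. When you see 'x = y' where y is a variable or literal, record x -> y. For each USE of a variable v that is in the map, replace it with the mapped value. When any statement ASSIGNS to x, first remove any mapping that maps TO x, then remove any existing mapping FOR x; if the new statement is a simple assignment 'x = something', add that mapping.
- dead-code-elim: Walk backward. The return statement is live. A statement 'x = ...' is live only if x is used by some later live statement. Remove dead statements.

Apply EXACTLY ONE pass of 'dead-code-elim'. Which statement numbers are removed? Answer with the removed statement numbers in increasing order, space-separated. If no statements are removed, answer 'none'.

Backward liveness scan:
Stmt 1 'c = 0': DEAD (c not in live set [])
Stmt 2 't = c + 2': DEAD (t not in live set [])
Stmt 3 'x = 6': KEEP (x is live); live-in = []
Stmt 4 'v = t + 5': DEAD (v not in live set ['x'])
Stmt 5 'd = t': DEAD (d not in live set ['x'])
Stmt 6 'b = x': KEEP (b is live); live-in = ['x']
Stmt 7 'return b': KEEP (return); live-in = ['b']
Removed statement numbers: [1, 2, 4, 5]
Surviving IR:
  x = 6
  b = x
  return b

Answer: 1 2 4 5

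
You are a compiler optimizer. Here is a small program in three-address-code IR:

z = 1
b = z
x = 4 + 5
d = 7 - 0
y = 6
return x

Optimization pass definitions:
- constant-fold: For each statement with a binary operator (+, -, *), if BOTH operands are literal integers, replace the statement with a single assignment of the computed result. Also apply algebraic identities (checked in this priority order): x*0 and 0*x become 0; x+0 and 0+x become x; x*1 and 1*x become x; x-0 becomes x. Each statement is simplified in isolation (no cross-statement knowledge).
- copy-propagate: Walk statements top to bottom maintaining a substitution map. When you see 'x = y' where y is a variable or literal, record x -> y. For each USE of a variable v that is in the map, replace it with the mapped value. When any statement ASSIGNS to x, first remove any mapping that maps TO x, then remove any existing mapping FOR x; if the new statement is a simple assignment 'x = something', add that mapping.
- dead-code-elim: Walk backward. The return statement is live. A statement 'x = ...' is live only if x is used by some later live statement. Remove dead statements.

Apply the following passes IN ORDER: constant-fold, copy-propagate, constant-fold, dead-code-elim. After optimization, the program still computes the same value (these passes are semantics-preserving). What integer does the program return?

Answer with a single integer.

Initial IR:
  z = 1
  b = z
  x = 4 + 5
  d = 7 - 0
  y = 6
  return x
After constant-fold (6 stmts):
  z = 1
  b = z
  x = 9
  d = 7
  y = 6
  return x
After copy-propagate (6 stmts):
  z = 1
  b = 1
  x = 9
  d = 7
  y = 6
  return 9
After constant-fold (6 stmts):
  z = 1
  b = 1
  x = 9
  d = 7
  y = 6
  return 9
After dead-code-elim (1 stmts):
  return 9
Evaluate:
  z = 1  =>  z = 1
  b = z  =>  b = 1
  x = 4 + 5  =>  x = 9
  d = 7 - 0  =>  d = 7
  y = 6  =>  y = 6
  return x = 9

Answer: 9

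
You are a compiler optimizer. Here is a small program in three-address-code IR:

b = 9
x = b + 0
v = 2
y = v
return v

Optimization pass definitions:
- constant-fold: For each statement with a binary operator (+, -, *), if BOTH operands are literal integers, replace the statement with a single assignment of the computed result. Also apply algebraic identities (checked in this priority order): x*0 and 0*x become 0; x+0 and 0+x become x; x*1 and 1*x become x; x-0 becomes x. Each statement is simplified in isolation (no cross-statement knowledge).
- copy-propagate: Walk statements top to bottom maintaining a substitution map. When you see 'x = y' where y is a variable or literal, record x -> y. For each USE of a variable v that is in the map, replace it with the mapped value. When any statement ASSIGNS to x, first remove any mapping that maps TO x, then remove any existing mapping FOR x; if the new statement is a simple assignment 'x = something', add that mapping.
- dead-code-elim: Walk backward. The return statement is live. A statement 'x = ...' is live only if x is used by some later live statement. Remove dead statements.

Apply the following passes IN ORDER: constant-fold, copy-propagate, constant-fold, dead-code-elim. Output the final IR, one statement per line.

Initial IR:
  b = 9
  x = b + 0
  v = 2
  y = v
  return v
After constant-fold (5 stmts):
  b = 9
  x = b
  v = 2
  y = v
  return v
After copy-propagate (5 stmts):
  b = 9
  x = 9
  v = 2
  y = 2
  return 2
After constant-fold (5 stmts):
  b = 9
  x = 9
  v = 2
  y = 2
  return 2
After dead-code-elim (1 stmts):
  return 2

Answer: return 2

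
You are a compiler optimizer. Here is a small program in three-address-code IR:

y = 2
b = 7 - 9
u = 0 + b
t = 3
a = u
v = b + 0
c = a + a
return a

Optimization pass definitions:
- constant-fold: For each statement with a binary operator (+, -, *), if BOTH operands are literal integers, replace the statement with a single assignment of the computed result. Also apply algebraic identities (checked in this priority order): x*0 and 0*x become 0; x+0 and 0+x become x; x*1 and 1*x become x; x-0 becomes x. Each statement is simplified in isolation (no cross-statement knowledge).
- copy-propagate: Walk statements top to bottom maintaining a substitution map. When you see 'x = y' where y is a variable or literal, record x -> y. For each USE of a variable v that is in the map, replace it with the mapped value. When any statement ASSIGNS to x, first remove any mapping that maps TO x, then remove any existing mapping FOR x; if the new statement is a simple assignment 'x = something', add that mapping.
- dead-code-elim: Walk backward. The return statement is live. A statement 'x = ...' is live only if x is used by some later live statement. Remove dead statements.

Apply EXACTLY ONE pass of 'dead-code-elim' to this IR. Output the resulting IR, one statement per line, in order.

Applying dead-code-elim statement-by-statement:
  [8] return a  -> KEEP (return); live=['a']
  [7] c = a + a  -> DEAD (c not live)
  [6] v = b + 0  -> DEAD (v not live)
  [5] a = u  -> KEEP; live=['u']
  [4] t = 3  -> DEAD (t not live)
  [3] u = 0 + b  -> KEEP; live=['b']
  [2] b = 7 - 9  -> KEEP; live=[]
  [1] y = 2  -> DEAD (y not live)
Result (4 stmts):
  b = 7 - 9
  u = 0 + b
  a = u
  return a

Answer: b = 7 - 9
u = 0 + b
a = u
return a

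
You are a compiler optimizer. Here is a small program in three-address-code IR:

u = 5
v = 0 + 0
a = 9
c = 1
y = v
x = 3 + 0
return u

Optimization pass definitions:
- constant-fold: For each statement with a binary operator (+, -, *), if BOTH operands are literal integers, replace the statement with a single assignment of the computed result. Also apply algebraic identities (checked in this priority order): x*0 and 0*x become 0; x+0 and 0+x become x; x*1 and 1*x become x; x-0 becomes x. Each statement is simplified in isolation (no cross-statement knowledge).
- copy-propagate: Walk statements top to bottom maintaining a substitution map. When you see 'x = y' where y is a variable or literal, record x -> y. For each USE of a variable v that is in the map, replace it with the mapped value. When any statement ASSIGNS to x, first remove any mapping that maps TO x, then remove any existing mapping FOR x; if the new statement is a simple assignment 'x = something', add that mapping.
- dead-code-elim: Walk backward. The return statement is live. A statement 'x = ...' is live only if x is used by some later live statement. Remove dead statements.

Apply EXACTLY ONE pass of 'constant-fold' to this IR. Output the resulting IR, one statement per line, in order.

Answer: u = 5
v = 0
a = 9
c = 1
y = v
x = 3
return u

Derivation:
Applying constant-fold statement-by-statement:
  [1] u = 5  (unchanged)
  [2] v = 0 + 0  -> v = 0
  [3] a = 9  (unchanged)
  [4] c = 1  (unchanged)
  [5] y = v  (unchanged)
  [6] x = 3 + 0  -> x = 3
  [7] return u  (unchanged)
Result (7 stmts):
  u = 5
  v = 0
  a = 9
  c = 1
  y = v
  x = 3
  return u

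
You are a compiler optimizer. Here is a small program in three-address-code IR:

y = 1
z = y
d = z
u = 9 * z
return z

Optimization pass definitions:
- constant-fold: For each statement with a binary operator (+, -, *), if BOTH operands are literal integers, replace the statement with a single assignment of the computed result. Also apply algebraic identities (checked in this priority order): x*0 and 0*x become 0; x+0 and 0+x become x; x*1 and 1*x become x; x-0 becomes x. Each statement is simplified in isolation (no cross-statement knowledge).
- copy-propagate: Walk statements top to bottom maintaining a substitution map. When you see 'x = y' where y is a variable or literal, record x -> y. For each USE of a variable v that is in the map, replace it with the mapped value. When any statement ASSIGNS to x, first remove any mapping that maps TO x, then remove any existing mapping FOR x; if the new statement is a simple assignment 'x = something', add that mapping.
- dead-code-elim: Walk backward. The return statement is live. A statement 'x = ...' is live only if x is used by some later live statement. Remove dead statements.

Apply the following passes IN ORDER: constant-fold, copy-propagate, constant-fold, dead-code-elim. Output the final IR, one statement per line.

Answer: return 1

Derivation:
Initial IR:
  y = 1
  z = y
  d = z
  u = 9 * z
  return z
After constant-fold (5 stmts):
  y = 1
  z = y
  d = z
  u = 9 * z
  return z
After copy-propagate (5 stmts):
  y = 1
  z = 1
  d = 1
  u = 9 * 1
  return 1
After constant-fold (5 stmts):
  y = 1
  z = 1
  d = 1
  u = 9
  return 1
After dead-code-elim (1 stmts):
  return 1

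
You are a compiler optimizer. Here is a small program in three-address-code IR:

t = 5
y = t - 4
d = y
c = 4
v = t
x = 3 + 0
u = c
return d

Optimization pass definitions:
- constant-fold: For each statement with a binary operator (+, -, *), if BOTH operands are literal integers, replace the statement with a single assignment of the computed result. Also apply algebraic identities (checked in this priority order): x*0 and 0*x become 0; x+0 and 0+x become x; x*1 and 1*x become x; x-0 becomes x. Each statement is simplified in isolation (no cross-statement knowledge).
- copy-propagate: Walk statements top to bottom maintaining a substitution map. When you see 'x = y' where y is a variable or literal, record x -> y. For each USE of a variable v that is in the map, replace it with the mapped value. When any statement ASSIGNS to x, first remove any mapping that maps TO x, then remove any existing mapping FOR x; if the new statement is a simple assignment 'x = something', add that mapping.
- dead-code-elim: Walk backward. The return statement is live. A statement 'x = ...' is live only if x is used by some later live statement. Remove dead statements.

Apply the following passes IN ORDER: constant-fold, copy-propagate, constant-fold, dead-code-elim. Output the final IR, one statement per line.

Initial IR:
  t = 5
  y = t - 4
  d = y
  c = 4
  v = t
  x = 3 + 0
  u = c
  return d
After constant-fold (8 stmts):
  t = 5
  y = t - 4
  d = y
  c = 4
  v = t
  x = 3
  u = c
  return d
After copy-propagate (8 stmts):
  t = 5
  y = 5 - 4
  d = y
  c = 4
  v = 5
  x = 3
  u = 4
  return y
After constant-fold (8 stmts):
  t = 5
  y = 1
  d = y
  c = 4
  v = 5
  x = 3
  u = 4
  return y
After dead-code-elim (2 stmts):
  y = 1
  return y

Answer: y = 1
return y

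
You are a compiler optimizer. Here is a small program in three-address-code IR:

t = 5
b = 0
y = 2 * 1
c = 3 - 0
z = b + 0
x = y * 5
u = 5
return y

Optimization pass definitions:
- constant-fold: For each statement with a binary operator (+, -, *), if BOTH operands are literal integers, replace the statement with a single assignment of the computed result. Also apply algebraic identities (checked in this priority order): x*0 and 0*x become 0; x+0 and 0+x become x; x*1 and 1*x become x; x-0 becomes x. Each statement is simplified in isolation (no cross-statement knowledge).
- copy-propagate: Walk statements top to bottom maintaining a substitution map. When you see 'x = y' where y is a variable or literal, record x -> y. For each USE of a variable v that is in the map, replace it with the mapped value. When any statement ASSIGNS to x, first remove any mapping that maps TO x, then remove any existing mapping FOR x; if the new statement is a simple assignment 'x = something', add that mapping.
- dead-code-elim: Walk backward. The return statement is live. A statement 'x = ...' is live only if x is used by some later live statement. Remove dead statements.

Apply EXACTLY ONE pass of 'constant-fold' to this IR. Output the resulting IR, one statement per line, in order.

Answer: t = 5
b = 0
y = 2
c = 3
z = b
x = y * 5
u = 5
return y

Derivation:
Applying constant-fold statement-by-statement:
  [1] t = 5  (unchanged)
  [2] b = 0  (unchanged)
  [3] y = 2 * 1  -> y = 2
  [4] c = 3 - 0  -> c = 3
  [5] z = b + 0  -> z = b
  [6] x = y * 5  (unchanged)
  [7] u = 5  (unchanged)
  [8] return y  (unchanged)
Result (8 stmts):
  t = 5
  b = 0
  y = 2
  c = 3
  z = b
  x = y * 5
  u = 5
  return y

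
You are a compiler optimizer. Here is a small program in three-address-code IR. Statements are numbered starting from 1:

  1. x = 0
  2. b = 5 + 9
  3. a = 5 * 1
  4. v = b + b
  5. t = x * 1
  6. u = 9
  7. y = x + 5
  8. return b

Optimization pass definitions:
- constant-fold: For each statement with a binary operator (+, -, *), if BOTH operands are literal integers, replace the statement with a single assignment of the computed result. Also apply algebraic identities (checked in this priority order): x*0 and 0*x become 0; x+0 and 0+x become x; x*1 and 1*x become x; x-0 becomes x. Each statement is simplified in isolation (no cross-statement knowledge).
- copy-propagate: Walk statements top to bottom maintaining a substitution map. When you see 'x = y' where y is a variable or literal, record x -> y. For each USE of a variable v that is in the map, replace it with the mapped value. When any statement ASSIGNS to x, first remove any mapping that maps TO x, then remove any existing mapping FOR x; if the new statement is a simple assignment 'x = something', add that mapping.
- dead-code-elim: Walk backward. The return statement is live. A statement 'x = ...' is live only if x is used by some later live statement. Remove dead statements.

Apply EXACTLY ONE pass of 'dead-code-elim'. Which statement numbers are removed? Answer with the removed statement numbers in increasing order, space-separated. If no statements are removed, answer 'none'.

Answer: 1 3 4 5 6 7

Derivation:
Backward liveness scan:
Stmt 1 'x = 0': DEAD (x not in live set [])
Stmt 2 'b = 5 + 9': KEEP (b is live); live-in = []
Stmt 3 'a = 5 * 1': DEAD (a not in live set ['b'])
Stmt 4 'v = b + b': DEAD (v not in live set ['b'])
Stmt 5 't = x * 1': DEAD (t not in live set ['b'])
Stmt 6 'u = 9': DEAD (u not in live set ['b'])
Stmt 7 'y = x + 5': DEAD (y not in live set ['b'])
Stmt 8 'return b': KEEP (return); live-in = ['b']
Removed statement numbers: [1, 3, 4, 5, 6, 7]
Surviving IR:
  b = 5 + 9
  return b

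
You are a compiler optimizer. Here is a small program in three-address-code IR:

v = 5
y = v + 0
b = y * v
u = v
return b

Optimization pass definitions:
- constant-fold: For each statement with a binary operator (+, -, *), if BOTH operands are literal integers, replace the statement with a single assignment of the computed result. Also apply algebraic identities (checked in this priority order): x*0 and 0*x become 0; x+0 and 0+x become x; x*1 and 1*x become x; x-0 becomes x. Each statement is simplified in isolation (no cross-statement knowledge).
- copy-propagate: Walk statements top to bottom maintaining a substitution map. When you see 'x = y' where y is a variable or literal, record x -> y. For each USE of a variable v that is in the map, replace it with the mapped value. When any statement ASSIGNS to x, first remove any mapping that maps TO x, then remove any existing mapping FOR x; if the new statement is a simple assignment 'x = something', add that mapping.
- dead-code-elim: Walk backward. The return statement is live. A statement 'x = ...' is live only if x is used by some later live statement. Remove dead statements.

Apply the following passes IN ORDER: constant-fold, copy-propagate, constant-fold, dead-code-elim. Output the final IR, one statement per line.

Initial IR:
  v = 5
  y = v + 0
  b = y * v
  u = v
  return b
After constant-fold (5 stmts):
  v = 5
  y = v
  b = y * v
  u = v
  return b
After copy-propagate (5 stmts):
  v = 5
  y = 5
  b = 5 * 5
  u = 5
  return b
After constant-fold (5 stmts):
  v = 5
  y = 5
  b = 25
  u = 5
  return b
After dead-code-elim (2 stmts):
  b = 25
  return b

Answer: b = 25
return b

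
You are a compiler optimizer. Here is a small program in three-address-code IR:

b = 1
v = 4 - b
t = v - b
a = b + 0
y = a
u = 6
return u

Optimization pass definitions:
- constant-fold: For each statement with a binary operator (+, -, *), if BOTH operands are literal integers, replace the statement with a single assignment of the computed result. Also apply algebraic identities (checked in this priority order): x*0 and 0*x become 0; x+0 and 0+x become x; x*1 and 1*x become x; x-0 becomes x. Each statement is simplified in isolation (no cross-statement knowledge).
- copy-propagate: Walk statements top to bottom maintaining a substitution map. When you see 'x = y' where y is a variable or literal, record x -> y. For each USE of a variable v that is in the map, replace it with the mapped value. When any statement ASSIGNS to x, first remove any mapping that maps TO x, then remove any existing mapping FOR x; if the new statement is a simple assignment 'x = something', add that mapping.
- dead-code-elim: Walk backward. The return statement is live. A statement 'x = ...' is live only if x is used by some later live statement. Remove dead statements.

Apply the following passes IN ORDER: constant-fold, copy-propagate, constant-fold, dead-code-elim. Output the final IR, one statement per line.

Answer: return 6

Derivation:
Initial IR:
  b = 1
  v = 4 - b
  t = v - b
  a = b + 0
  y = a
  u = 6
  return u
After constant-fold (7 stmts):
  b = 1
  v = 4 - b
  t = v - b
  a = b
  y = a
  u = 6
  return u
After copy-propagate (7 stmts):
  b = 1
  v = 4 - 1
  t = v - 1
  a = 1
  y = 1
  u = 6
  return 6
After constant-fold (7 stmts):
  b = 1
  v = 3
  t = v - 1
  a = 1
  y = 1
  u = 6
  return 6
After dead-code-elim (1 stmts):
  return 6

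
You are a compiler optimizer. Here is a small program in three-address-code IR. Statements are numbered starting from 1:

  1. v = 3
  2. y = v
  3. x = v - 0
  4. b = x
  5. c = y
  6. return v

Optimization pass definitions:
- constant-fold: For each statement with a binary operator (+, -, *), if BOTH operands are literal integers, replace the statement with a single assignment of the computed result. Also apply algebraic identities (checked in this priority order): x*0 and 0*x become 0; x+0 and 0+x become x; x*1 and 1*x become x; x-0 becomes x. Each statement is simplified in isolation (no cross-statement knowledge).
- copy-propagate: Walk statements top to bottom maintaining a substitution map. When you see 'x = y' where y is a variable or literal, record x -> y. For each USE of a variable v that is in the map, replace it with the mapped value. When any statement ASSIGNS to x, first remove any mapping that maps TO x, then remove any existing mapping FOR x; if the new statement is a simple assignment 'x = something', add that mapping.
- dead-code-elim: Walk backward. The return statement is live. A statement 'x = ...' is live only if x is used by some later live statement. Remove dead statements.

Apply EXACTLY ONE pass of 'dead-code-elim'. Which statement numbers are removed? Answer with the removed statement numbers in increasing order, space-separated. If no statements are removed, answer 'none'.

Answer: 2 3 4 5

Derivation:
Backward liveness scan:
Stmt 1 'v = 3': KEEP (v is live); live-in = []
Stmt 2 'y = v': DEAD (y not in live set ['v'])
Stmt 3 'x = v - 0': DEAD (x not in live set ['v'])
Stmt 4 'b = x': DEAD (b not in live set ['v'])
Stmt 5 'c = y': DEAD (c not in live set ['v'])
Stmt 6 'return v': KEEP (return); live-in = ['v']
Removed statement numbers: [2, 3, 4, 5]
Surviving IR:
  v = 3
  return v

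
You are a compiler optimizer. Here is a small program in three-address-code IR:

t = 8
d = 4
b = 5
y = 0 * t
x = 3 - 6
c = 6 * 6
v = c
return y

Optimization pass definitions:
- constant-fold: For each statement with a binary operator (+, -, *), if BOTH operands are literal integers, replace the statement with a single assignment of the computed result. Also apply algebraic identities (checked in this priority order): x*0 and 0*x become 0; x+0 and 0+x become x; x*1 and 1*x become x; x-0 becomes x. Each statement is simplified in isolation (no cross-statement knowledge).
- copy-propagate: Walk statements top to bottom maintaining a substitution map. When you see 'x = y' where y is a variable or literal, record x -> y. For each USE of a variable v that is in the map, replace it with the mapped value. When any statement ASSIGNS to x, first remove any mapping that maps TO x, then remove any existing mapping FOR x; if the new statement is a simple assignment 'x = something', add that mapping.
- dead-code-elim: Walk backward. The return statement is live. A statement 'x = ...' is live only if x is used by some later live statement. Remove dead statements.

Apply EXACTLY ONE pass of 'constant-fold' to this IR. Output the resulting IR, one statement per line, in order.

Answer: t = 8
d = 4
b = 5
y = 0
x = -3
c = 36
v = c
return y

Derivation:
Applying constant-fold statement-by-statement:
  [1] t = 8  (unchanged)
  [2] d = 4  (unchanged)
  [3] b = 5  (unchanged)
  [4] y = 0 * t  -> y = 0
  [5] x = 3 - 6  -> x = -3
  [6] c = 6 * 6  -> c = 36
  [7] v = c  (unchanged)
  [8] return y  (unchanged)
Result (8 stmts):
  t = 8
  d = 4
  b = 5
  y = 0
  x = -3
  c = 36
  v = c
  return y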